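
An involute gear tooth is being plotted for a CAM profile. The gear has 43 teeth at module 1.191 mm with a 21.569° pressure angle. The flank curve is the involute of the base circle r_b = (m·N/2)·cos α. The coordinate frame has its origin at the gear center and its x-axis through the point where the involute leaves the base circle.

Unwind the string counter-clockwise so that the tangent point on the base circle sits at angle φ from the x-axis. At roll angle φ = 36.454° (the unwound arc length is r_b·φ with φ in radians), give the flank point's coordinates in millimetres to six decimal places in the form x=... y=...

pitch radius r_p = m·N/2 = 1.191·43/2 = 25.606500
base radius r_b = r_p·cos α = 25.606500·cos 21.569° = 23.813418
roll angle φ = 36.454° = 0.63624233 rad
x = r_b·(cos φ + φ·sin φ) = 23.813418·(0.80433416 + 0.63624233·0.59417722) = 28.156387
y = r_b·(sin φ − φ·cos φ) = 23.813418·(0.59417722 − 0.63624233·0.80433416) = 1.962840

x=28.156387 y=1.962840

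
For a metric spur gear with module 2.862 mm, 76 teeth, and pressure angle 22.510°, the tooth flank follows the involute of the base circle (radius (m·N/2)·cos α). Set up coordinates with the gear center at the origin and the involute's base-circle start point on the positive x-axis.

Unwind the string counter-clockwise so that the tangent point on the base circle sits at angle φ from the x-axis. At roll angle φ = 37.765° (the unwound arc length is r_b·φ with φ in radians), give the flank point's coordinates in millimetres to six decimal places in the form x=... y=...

x=119.980737 y=9.179736

pitch radius r_p = m·N/2 = 2.862·76/2 = 108.756000
base radius r_b = r_p·cos α = 108.756000·cos 22.510° = 100.470177
roll angle φ = 37.765° = 0.65912359 rad
x = r_b·(cos φ + φ·sin φ) = 100.470177·(0.79052927 + 0.65912359·0.61242426) = 119.980737
y = r_b·(sin φ − φ·cos φ) = 100.470177·(0.61242426 − 0.65912359·0.79052927) = 9.179736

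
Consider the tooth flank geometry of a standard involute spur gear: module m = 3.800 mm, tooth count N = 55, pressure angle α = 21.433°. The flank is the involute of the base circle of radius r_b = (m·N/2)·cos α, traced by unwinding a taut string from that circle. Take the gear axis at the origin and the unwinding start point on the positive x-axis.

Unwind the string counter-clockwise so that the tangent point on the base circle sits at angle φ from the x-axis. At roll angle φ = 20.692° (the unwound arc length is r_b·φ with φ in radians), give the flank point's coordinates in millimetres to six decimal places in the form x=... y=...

x=103.411436 y=1.507430

pitch radius r_p = m·N/2 = 3.800·55/2 = 104.500000
base radius r_b = r_p·cos α = 104.500000·cos 21.433° = 97.273356
roll angle φ = 20.692° = 0.36114353 rad
x = r_b·(cos φ + φ·sin φ) = 97.273356·(0.93549338 + 0.36114353·0.35334423) = 103.411436
y = r_b·(sin φ − φ·cos φ) = 97.273356·(0.35334423 − 0.36114353·0.93549338) = 1.507430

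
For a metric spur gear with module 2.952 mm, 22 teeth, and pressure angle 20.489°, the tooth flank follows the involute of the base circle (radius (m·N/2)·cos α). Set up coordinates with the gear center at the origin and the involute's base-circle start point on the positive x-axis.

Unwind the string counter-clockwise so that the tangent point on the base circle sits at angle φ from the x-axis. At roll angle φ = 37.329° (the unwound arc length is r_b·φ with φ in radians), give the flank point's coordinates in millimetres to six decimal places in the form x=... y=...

pitch radius r_p = m·N/2 = 2.952·22/2 = 32.472000
base radius r_b = r_p·cos α = 32.472000·cos 20.489° = 30.417802
roll angle φ = 37.329° = 0.65151396 rad
x = r_b·(cos φ + φ·sin φ) = 30.417802·(0.79516666 + 0.65151396·0.60639095) = 36.204449
y = r_b·(sin φ − φ·cos φ) = 30.417802·(0.60639095 − 0.65151396·0.79516666) = 2.686767

x=36.204449 y=2.686767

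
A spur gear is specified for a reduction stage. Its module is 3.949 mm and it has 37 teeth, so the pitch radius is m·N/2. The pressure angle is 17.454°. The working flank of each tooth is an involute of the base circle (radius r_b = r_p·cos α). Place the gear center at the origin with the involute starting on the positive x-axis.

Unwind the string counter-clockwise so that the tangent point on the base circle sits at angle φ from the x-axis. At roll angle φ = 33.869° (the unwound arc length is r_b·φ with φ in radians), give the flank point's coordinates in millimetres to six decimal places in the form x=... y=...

pitch radius r_p = m·N/2 = 3.949·37/2 = 73.056500
base radius r_b = r_p·cos α = 73.056500·cos 17.454° = 69.692837
roll angle φ = 33.869° = 0.59112556 rad
x = r_b·(cos φ + φ·sin φ) = 69.692837·(0.83031393 + 0.59112556·0.55729595) = 80.825976
y = r_b·(sin φ − φ·cos φ) = 69.692837·(0.55729595 − 0.59112556·0.83031393) = 4.632912

x=80.825976 y=4.632912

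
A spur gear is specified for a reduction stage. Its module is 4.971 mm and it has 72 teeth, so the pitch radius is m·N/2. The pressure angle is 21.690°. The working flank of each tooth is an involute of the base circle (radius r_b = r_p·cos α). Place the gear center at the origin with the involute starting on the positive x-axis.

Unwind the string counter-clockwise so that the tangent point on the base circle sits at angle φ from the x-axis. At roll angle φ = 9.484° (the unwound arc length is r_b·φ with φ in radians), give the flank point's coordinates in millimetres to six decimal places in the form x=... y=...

pitch radius r_p = m·N/2 = 4.971·72/2 = 178.956000
base radius r_b = r_p·cos α = 178.956000·cos 21.690° = 166.285395
roll angle φ = 9.484° = 0.16552703 rad
x = r_b·(cos φ + φ·sin φ) = 166.285395·(0.98633165 + 0.16552703·0.16477218) = 168.547857
y = r_b·(sin φ − φ·cos φ) = 166.285395·(0.16477218 − 0.16552703·0.98633165) = 0.250697

x=168.547857 y=0.250697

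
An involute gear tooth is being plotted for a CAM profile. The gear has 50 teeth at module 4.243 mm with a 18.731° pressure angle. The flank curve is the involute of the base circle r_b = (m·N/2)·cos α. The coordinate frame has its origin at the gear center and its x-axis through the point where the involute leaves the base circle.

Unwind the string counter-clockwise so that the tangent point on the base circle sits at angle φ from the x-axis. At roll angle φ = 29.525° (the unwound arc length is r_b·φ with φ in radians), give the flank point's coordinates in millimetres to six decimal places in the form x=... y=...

pitch radius r_p = m·N/2 = 4.243·50/2 = 106.075000
base radius r_b = r_p·cos α = 106.075000·cos 18.731° = 100.456915
roll angle φ = 29.525° = 0.51530846 rad
x = r_b·(cos φ + φ·sin φ) = 100.456915·(0.87014075 + 0.51530846·0.49280328) = 112.922257
y = r_b·(sin φ − φ·cos φ) = 100.456915·(0.49280328 − 0.51530846·0.87014075) = 4.461531

x=112.922257 y=4.461531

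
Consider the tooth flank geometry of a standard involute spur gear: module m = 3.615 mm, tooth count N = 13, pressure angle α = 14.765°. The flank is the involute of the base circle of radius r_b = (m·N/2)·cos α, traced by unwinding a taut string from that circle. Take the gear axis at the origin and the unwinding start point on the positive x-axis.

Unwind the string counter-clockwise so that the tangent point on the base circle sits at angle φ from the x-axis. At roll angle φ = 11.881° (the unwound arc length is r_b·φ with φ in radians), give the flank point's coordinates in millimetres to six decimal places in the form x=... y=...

pitch radius r_p = m·N/2 = 3.615·13/2 = 23.497500
base radius r_b = r_p·cos α = 23.497500·cos 14.765° = 22.721595
roll angle φ = 11.881° = 0.20736257 rad
x = r_b·(cos φ + φ·sin φ) = 22.721595·(0.97857731 + 0.20736257·0.20587969) = 23.204862
y = r_b·(sin φ − φ·cos φ) = 22.721595·(0.20587969 − 0.20736257·0.97857731) = 0.067242

x=23.204862 y=0.067242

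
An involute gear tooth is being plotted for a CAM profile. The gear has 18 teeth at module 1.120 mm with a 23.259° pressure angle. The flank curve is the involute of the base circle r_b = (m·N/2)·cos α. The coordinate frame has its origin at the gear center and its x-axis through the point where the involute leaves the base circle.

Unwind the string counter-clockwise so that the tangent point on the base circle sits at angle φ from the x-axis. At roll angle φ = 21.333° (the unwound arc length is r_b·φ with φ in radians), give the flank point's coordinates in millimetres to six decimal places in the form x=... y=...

pitch radius r_p = m·N/2 = 1.120·18/2 = 10.080000
base radius r_b = r_p·cos α = 10.080000·cos 23.259° = 9.260790
roll angle φ = 21.333° = 0.37233109 rad
x = r_b·(cos φ + φ·sin φ) = 9.260790·(0.93148186 + 0.37233109·0.36378779) = 9.880628
y = r_b·(sin φ − φ·cos φ) = 9.260790·(0.36378779 − 0.37233109·0.93148186) = 0.157138

x=9.880628 y=0.157138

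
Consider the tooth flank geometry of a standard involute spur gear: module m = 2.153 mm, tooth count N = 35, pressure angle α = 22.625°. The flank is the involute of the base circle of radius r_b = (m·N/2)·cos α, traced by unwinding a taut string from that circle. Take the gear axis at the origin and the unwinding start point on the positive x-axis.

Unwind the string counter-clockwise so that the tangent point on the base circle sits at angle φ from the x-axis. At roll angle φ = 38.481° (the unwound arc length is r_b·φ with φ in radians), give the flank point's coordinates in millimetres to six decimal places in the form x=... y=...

x=41.759031 y=3.356107

pitch radius r_p = m·N/2 = 2.153·35/2 = 37.677500
base radius r_b = r_p·cos α = 37.677500·cos 22.625° = 34.777932
roll angle φ = 38.481° = 0.67162015 rad
x = r_b·(cos φ + φ·sin φ) = 34.777932·(0.78281455 + 0.67162015·0.62225508) = 41.759031
y = r_b·(sin φ − φ·cos φ) = 34.777932·(0.62225508 − 0.67162015·0.78281455) = 3.356107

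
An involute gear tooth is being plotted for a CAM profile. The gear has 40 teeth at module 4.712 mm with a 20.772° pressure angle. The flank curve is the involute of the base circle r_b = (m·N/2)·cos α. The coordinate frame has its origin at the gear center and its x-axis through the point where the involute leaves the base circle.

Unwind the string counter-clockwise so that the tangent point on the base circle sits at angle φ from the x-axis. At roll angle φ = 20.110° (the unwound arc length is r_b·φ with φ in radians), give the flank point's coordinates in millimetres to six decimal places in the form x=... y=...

pitch radius r_p = m·N/2 = 4.712·40/2 = 94.240000
base radius r_b = r_p·cos α = 94.240000·cos 20.772° = 88.114315
roll angle φ = 20.110° = 0.35098571 rad
x = r_b·(cos φ + φ·sin φ) = 88.114315·(0.93903426 + 0.35098571·0.34382359) = 93.375747
y = r_b·(sin φ − φ·cos φ) = 88.114315·(0.34382359 − 0.35098571·0.93903426) = 1.254394

x=93.375747 y=1.254394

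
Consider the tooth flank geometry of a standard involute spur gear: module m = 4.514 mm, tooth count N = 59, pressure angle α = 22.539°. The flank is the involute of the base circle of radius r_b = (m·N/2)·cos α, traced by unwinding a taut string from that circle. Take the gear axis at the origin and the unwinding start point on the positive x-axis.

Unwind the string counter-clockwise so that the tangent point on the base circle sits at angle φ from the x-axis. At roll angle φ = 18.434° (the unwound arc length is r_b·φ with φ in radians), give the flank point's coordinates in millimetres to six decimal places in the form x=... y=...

pitch radius r_p = m·N/2 = 4.514·59/2 = 133.163000
base radius r_b = r_p·cos α = 133.163000·cos 22.539° = 122.991855
roll angle φ = 18.434° = 0.32173399 rad
x = r_b·(cos φ + φ·sin φ) = 122.991855·(0.94868853 + 0.32173399·0.31621206) = 129.193682
y = r_b·(sin φ − φ·cos φ) = 122.991855·(0.31621206 − 0.32173399·0.94868853) = 1.351275

x=129.193682 y=1.351275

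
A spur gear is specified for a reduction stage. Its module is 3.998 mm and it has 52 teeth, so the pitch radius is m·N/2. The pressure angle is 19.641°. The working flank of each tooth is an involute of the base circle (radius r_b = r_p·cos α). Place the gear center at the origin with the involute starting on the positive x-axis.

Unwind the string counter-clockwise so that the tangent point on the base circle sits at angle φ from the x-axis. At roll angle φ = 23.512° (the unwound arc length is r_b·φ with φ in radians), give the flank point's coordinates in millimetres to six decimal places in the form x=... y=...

x=105.799244 y=2.217335

pitch radius r_p = m·N/2 = 3.998·52/2 = 103.948000
base radius r_b = r_p·cos α = 103.948000·cos 19.641° = 97.900011
roll angle φ = 23.512° = 0.41036181 rad
x = r_b·(cos φ + φ·sin φ) = 97.900011·(0.91697654 + 0.41036181·0.39894113) = 105.799244
y = r_b·(sin φ − φ·cos φ) = 97.900011·(0.39894113 − 0.41036181·0.91697654) = 2.217335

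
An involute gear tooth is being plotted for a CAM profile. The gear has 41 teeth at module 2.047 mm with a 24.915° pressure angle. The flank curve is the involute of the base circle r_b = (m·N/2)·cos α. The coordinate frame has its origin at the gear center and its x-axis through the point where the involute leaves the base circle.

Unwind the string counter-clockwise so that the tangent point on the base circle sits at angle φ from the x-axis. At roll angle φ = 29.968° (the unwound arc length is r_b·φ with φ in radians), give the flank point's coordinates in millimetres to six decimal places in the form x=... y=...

x=42.913250 y=1.766052

pitch radius r_p = m·N/2 = 2.047·41/2 = 41.963500
base radius r_b = r_p·cos α = 41.963500·cos 24.915° = 38.058115
roll angle φ = 29.968° = 0.52304027 rad
x = r_b·(cos φ + φ·sin φ) = 38.058115·(0.86630452 + 0.52304027·0.49951624) = 42.913250
y = r_b·(sin φ − φ·cos φ) = 38.058115·(0.49951624 − 0.52304027·0.86630452) = 1.766052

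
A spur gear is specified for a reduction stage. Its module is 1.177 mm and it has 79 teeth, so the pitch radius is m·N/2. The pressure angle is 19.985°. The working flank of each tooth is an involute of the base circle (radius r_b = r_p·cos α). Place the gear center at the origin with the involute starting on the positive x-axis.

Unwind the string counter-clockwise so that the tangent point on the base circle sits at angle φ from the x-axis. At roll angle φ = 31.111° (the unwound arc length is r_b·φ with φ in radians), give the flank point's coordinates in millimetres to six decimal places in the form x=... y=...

x=49.665840 y=2.263573

pitch radius r_p = m·N/2 = 1.177·79/2 = 46.491500
base radius r_b = r_p·cos α = 46.491500·cos 19.985° = 43.691881
roll angle φ = 31.111° = 0.54298938 rad
x = r_b·(cos φ + φ·sin φ) = 43.691881·(0.85616790 + 0.54298938·0.51669771) = 49.665840
y = r_b·(sin φ − φ·cos φ) = 43.691881·(0.51669771 − 0.54298938·0.85616790) = 2.263573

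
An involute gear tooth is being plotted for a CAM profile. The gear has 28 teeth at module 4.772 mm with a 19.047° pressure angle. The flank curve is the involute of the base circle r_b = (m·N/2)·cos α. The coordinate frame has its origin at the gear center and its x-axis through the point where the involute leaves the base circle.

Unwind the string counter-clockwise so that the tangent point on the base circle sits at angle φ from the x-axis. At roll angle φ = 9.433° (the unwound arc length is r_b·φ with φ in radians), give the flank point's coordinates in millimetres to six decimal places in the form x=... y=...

pitch radius r_p = m·N/2 = 4.772·28/2 = 66.808000
base radius r_b = r_p·cos α = 66.808000·cos 19.047° = 63.150342
roll angle φ = 9.433° = 0.16463691 rad
x = r_b·(cos φ + φ·sin φ) = 63.150342·(0.98647793 + 0.16463691·0.16389416) = 64.000406
y = r_b·(sin φ − φ·cos φ) = 63.150342·(0.16389416 − 0.16463691·0.98647793) = 0.093682

x=64.000406 y=0.093682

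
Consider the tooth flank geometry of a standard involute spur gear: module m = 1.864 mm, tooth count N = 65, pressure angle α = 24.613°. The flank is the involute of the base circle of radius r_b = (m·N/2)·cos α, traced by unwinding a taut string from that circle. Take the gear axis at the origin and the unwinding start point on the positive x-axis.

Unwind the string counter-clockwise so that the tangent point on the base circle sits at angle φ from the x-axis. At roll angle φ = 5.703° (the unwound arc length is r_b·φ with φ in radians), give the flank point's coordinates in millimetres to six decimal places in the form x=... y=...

x=55.347955 y=0.018086

pitch radius r_p = m·N/2 = 1.864·65/2 = 60.580000
base radius r_b = r_p·cos α = 60.580000·cos 24.613° = 55.075800
roll angle φ = 5.703° = 0.09953613 rad
x = r_b·(cos φ + φ·sin φ) = 55.075800·(0.99505037 + 0.09953613·0.09937185) = 55.347955
y = r_b·(sin φ − φ·cos φ) = 55.075800·(0.09937185 − 0.09953613·0.99505037) = 0.018086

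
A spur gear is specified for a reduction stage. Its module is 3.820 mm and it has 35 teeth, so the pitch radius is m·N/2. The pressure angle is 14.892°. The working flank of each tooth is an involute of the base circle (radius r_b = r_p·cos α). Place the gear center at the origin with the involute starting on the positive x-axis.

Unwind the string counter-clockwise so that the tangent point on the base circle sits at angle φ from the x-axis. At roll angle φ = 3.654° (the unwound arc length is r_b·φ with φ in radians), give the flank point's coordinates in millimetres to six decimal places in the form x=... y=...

pitch radius r_p = m·N/2 = 3.820·35/2 = 66.850000
base radius r_b = r_p·cos α = 66.850000·cos 14.892° = 64.604640
roll angle φ = 3.654° = 0.06377433 rad
x = r_b·(cos φ + φ·sin φ) = 64.604640·(0.99796711 + 0.06377433·0.06373111) = 64.735886
y = r_b·(sin φ − φ·cos φ) = 64.604640·(0.06373111 − 0.06377433·0.99796711) = 0.005583

x=64.735886 y=0.005583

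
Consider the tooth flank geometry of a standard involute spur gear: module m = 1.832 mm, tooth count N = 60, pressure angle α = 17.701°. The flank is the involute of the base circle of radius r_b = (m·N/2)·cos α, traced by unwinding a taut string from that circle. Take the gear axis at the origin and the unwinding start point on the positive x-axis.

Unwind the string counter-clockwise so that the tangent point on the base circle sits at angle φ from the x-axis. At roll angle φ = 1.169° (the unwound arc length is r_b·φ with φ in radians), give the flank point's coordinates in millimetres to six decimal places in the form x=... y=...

x=52.368880 y=0.000148

pitch radius r_p = m·N/2 = 1.832·60/2 = 54.960000
base radius r_b = r_p·cos α = 54.960000·cos 17.701° = 52.357983
roll angle φ = 1.169° = 0.02040290 rad
x = r_b·(cos φ + φ·sin φ) = 52.357983·(0.99979187 + 0.02040290·0.02040148) = 52.368880
y = r_b·(sin φ − φ·cos φ) = 52.357983·(0.02040148 − 0.02040290·0.99979187) = 0.000148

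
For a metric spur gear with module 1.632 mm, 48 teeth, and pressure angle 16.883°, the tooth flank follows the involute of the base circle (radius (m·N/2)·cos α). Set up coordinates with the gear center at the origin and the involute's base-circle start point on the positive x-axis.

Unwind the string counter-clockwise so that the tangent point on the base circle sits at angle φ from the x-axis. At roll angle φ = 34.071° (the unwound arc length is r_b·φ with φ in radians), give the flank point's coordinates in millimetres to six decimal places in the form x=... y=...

pitch radius r_p = m·N/2 = 1.632·48/2 = 39.168000
base radius r_b = r_p·cos α = 39.168000·cos 16.883° = 37.479851
roll angle φ = 34.071° = 0.59465113 rad
x = r_b·(cos φ + φ·sin φ) = 37.479851·(0.82834399 + 0.59465113·0.56021980) = 43.532073
y = r_b·(sin φ − φ·cos φ) = 37.479851·(0.56021980 − 0.59465113·0.82834399) = 2.535291

x=43.532073 y=2.535291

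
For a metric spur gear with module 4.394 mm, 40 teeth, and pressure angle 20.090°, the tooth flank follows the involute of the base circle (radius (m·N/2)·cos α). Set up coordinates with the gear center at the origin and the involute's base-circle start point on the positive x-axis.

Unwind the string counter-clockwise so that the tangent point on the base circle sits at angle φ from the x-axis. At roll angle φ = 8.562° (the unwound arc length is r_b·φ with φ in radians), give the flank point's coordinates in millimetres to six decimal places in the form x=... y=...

pitch radius r_p = m·N/2 = 4.394·40/2 = 87.880000
base radius r_b = r_p·cos α = 87.880000·cos 20.090° = 82.532873
roll angle φ = 8.562° = 0.14943509 rad
x = r_b·(cos φ + φ·sin φ) = 82.532873·(0.98885534 + 0.14943509·0.14887954) = 83.449249
y = r_b·(sin φ − φ·cos φ) = 82.532873·(0.14887954 − 0.14943509·0.98885534) = 0.091600

x=83.449249 y=0.091600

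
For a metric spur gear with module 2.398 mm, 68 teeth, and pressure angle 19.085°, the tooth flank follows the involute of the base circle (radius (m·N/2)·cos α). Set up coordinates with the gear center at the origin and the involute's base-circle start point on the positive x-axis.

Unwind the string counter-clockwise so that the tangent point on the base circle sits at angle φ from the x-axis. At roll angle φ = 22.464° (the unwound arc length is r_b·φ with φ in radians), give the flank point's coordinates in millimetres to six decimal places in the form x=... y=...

pitch radius r_p = m·N/2 = 2.398·68/2 = 81.532000
base radius r_b = r_p·cos α = 81.532000·cos 19.085° = 77.050557
roll angle φ = 22.464° = 0.39207076 rad
x = r_b·(cos φ + φ·sin φ) = 77.050557·(0.92411980 + 0.39207076·0.38210287) = 82.746994
y = r_b·(sin φ − φ·cos φ) = 77.050557·(0.38210287 − 0.39207076·0.92411980) = 1.524254

x=82.746994 y=1.524254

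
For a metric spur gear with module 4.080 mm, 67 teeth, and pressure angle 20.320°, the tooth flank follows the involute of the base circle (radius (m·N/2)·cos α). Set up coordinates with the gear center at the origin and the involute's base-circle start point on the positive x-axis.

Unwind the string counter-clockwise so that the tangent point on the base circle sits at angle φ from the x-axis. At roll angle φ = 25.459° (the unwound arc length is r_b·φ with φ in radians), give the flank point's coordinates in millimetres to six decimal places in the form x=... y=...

pitch radius r_p = m·N/2 = 4.080·67/2 = 136.680000
base radius r_b = r_p·cos α = 136.680000·cos 20.320° = 128.174099
roll angle φ = 25.459° = 0.44434337 rad
x = r_b·(cos φ + φ·sin φ) = 128.174099·(0.90289312 + 0.44434337·0.42986511) = 140.209754
y = r_b·(sin φ − φ·cos φ) = 128.174099·(0.42986511 − 0.44434337·0.90289312) = 3.674820

x=140.209754 y=3.674820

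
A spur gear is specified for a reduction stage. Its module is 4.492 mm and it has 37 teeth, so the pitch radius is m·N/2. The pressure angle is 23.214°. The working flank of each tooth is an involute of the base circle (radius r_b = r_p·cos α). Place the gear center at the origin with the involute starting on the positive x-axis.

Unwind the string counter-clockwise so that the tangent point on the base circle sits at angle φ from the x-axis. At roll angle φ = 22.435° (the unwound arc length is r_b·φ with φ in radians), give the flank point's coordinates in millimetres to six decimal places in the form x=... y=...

x=82.006402 y=1.505085

pitch radius r_p = m·N/2 = 4.492·37/2 = 83.102000
base radius r_b = r_p·cos α = 83.102000·cos 23.214° = 76.373983
roll angle φ = 22.435° = 0.39156462 rad
x = r_b·(cos φ + φ·sin φ) = 76.373983·(0.92431308 + 0.39156462·0.38163508) = 82.006402
y = r_b·(sin φ − φ·cos φ) = 76.373983·(0.38163508 − 0.39156462·0.92431308) = 1.505085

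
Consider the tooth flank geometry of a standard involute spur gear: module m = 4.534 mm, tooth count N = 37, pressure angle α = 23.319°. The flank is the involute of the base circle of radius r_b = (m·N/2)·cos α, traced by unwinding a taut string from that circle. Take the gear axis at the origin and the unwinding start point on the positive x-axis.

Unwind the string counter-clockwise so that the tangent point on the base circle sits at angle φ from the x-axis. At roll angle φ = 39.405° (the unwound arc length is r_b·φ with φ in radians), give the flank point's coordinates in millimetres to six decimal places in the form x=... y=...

pitch radius r_p = m·N/2 = 4.534·37/2 = 83.879000
base radius r_b = r_p·cos α = 83.879000·cos 23.319° = 77.027358
roll angle φ = 39.405° = 0.68774699 rad
x = r_b·(cos φ + φ·sin φ) = 77.027358·(0.77267818 + 0.68774699·0.63479794) = 93.145991
y = r_b·(sin φ − φ·cos φ) = 77.027358·(0.63479794 − 0.68774699·0.77267818) = 7.963924

x=93.145991 y=7.963924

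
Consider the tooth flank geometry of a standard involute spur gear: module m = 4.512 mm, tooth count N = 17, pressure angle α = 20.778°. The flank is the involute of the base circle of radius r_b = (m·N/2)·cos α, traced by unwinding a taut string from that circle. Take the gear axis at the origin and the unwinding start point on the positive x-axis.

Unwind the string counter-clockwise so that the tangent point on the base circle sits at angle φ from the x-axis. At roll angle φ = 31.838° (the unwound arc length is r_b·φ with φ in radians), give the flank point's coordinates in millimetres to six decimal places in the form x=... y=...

pitch radius r_p = m·N/2 = 4.512·17/2 = 38.352000
base radius r_b = r_p·cos α = 38.352000·cos 20.778° = 35.857661
roll angle φ = 31.838° = 0.55567793 rad
x = r_b·(cos φ + φ·sin φ) = 35.857661·(0.84954302 + 0.55567793·0.52751935) = 40.973612
y = r_b·(sin φ − φ·cos φ) = 35.857661·(0.52751935 − 0.55567793·0.84954302) = 1.988201

x=40.973612 y=1.988201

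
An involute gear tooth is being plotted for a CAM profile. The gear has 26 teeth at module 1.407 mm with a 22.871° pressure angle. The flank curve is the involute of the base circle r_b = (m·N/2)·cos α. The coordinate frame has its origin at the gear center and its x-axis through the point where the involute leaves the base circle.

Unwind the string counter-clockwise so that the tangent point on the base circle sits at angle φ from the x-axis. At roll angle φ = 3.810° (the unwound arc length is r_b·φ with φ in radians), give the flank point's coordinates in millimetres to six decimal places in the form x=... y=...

pitch radius r_p = m·N/2 = 1.407·26/2 = 18.291000
base radius r_b = r_p·cos α = 18.291000·cos 22.871° = 16.853003
roll angle φ = 3.810° = 0.06649704 rad
x = r_b·(cos φ + φ·sin φ) = 16.853003·(0.99778989 + 0.06649704·0.06644805) = 16.890222
y = r_b·(sin φ − φ·cos φ) = 16.853003·(0.06644805 − 0.06649704·0.99778989) = 0.001651

x=16.890222 y=0.001651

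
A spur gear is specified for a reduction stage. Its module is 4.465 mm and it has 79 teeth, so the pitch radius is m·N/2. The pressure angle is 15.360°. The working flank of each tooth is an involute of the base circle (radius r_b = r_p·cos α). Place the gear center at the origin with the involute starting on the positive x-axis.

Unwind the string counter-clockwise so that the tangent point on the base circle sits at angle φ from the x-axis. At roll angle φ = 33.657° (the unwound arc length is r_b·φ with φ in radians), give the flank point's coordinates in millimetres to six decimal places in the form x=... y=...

x=196.927092 y=11.099368

pitch radius r_p = m·N/2 = 4.465·79/2 = 176.367500
base radius r_b = r_p·cos α = 176.367500·cos 15.360° = 170.067752
roll angle φ = 33.657° = 0.58742547 rad
x = r_b·(cos φ + φ·sin φ) = 170.067752·(0.83237029 + 0.58742547·0.55421990) = 196.927092
y = r_b·(sin φ − φ·cos φ) = 170.067752·(0.55421990 − 0.58742547·0.83237029) = 11.099368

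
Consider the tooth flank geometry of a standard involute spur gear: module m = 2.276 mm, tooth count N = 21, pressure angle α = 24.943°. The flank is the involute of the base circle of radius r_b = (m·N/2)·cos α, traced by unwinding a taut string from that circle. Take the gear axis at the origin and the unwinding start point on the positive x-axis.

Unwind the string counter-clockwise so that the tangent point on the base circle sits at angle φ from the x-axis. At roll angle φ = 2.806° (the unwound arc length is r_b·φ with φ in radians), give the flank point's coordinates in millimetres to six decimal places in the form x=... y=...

x=21.694951 y=0.000848

pitch radius r_p = m·N/2 = 2.276·21/2 = 23.898000
base radius r_b = r_p·cos α = 23.898000·cos 24.943° = 21.668980
roll angle φ = 2.806° = 0.04897394 rad
x = r_b·(cos φ + φ·sin φ) = 21.668980·(0.99880102 + 0.04897394·0.04895436) = 21.694951
y = r_b·(sin φ − φ·cos φ) = 21.668980·(0.04895436 − 0.04897394·0.99880102) = 0.000848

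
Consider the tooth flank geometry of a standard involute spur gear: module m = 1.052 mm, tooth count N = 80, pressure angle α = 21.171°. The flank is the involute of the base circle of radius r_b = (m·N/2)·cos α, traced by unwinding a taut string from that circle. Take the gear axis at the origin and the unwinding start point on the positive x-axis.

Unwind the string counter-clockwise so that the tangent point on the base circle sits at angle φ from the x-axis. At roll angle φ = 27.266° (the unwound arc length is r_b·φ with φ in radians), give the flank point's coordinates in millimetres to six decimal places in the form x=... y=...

pitch radius r_p = m·N/2 = 1.052·80/2 = 42.080000
base radius r_b = r_p·cos α = 42.080000·cos 21.171° = 39.239883
roll angle φ = 27.266° = 0.47588147 rad
x = r_b·(cos φ + φ·sin φ) = 39.239883·(0.88888924 + 0.47588147·0.45812216) = 43.434669
y = r_b·(sin φ − φ·cos φ) = 39.239883·(0.45812216 − 0.47588147·0.88888924) = 1.377957

x=43.434669 y=1.377957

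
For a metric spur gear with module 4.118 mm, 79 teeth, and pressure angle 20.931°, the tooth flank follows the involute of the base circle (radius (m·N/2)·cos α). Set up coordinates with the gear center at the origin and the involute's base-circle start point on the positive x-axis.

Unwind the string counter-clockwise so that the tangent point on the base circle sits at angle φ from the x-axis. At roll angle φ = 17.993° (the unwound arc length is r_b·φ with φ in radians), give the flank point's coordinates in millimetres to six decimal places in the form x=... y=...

pitch radius r_p = m·N/2 = 4.118·79/2 = 162.661000
base radius r_b = r_p·cos α = 162.661000·cos 20.931° = 151.927216
roll angle φ = 17.993° = 0.31403709 rad
x = r_b·(cos φ + φ·sin φ) = 151.927216·(0.95109426 + 0.31403709·0.30890080) = 159.235002
y = r_b·(sin φ − φ·cos φ) = 151.927216·(0.30890080 − 0.31403709·0.95109426) = 1.552988

x=159.235002 y=1.552988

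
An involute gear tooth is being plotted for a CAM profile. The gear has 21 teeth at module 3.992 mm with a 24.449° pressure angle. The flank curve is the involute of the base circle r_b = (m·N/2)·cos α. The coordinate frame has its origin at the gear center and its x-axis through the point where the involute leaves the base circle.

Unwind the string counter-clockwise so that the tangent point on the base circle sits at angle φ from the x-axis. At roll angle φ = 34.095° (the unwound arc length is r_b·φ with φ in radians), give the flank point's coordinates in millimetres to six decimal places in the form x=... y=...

pitch radius r_p = m·N/2 = 3.992·21/2 = 41.916000
base radius r_b = r_p·cos α = 41.916000·cos 24.449° = 38.157394
roll angle φ = 34.095° = 0.59507001 rad
x = r_b·(cos φ + φ·sin φ) = 38.157394·(0.82810926 + 0.59507001·0.56056673) = 44.326899
y = r_b·(sin φ − φ·cos φ) = 38.157394·(0.56056673 − 0.59507001·0.82810926) = 2.586451

x=44.326899 y=2.586451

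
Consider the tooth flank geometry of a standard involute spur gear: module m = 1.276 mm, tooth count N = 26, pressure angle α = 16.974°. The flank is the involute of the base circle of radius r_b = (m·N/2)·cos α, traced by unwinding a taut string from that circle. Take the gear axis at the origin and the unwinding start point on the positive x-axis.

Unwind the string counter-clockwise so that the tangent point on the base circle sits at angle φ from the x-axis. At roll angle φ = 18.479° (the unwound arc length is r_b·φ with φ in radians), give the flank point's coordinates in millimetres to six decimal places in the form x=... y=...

pitch radius r_p = m·N/2 = 1.276·26/2 = 16.588000
base radius r_b = r_p·cos α = 16.588000·cos 16.974° = 15.865382
roll angle φ = 18.479° = 0.32251939 rad
x = r_b·(cos φ + φ·sin φ) = 15.865382·(0.94843989 + 0.32251939·0.31695706) = 16.669197
y = r_b·(sin φ − φ·cos φ) = 15.865382·(0.31695706 − 0.32251939·0.94843989) = 0.175579

x=16.669197 y=0.175579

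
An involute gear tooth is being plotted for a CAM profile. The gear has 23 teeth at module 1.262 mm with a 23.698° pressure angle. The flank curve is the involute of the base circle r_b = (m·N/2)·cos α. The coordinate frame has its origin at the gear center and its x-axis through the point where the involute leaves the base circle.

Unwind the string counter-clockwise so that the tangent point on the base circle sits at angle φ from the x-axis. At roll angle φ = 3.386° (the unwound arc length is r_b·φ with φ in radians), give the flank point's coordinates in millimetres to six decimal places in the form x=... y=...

pitch radius r_p = m·N/2 = 1.262·23/2 = 14.513000
base radius r_b = r_p·cos α = 14.513000·cos 23.698° = 13.289215
roll angle φ = 3.386° = 0.05909685 rad
x = r_b·(cos φ + φ·sin φ) = 13.289215·(0.99825429 + 0.05909685·0.05906246) = 13.312400
y = r_b·(sin φ − φ·cos φ) = 13.289215·(0.05906246 − 0.05909685·0.99825429) = 0.000914

x=13.312400 y=0.000914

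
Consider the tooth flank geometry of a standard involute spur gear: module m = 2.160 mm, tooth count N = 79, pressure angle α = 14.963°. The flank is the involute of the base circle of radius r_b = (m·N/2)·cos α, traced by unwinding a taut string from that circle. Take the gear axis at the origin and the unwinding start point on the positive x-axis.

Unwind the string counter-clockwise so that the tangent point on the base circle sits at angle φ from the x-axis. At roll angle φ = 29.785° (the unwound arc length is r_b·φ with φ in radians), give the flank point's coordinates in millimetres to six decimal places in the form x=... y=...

x=92.823351 y=3.756568

pitch radius r_p = m·N/2 = 2.160·79/2 = 85.320000
base radius r_b = r_p·cos α = 85.320000·cos 14.963° = 82.427035
roll angle φ = 29.785° = 0.51984632 rad
x = r_b·(cos φ + φ·sin φ) = 82.427035·(0.86789553 + 0.51984632·0.49674676) = 92.823351
y = r_b·(sin φ − φ·cos φ) = 82.427035·(0.49674676 − 0.51984632·0.86789553) = 3.756568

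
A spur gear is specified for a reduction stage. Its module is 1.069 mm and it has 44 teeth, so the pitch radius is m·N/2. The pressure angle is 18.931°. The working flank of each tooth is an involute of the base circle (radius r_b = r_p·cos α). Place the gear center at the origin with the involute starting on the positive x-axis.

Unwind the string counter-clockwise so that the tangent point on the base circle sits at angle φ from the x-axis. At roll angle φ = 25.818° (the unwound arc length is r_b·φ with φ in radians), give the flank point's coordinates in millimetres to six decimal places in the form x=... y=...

pitch radius r_p = m·N/2 = 1.069·44/2 = 23.518000
base radius r_b = r_p·cos α = 23.518000·cos 18.931° = 22.245911
roll angle φ = 25.818° = 0.45060911 rad
x = r_b·(cos φ + φ·sin φ) = 22.245911·(0.90018200 + 0.45060911·0.43551392) = 24.391051
y = r_b·(sin φ − φ·cos φ) = 22.245911·(0.43551392 − 0.45060911·0.90018200) = 0.664790

x=24.391051 y=0.664790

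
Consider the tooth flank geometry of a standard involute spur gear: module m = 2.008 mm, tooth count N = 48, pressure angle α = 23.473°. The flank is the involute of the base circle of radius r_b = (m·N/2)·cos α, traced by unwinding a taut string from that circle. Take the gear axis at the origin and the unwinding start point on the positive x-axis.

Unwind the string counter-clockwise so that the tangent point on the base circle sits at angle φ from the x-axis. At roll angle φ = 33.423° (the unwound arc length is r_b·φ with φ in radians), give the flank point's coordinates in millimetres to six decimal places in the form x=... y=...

x=51.097205 y=2.826557

pitch radius r_p = m·N/2 = 2.008·48/2 = 48.192000
base radius r_b = r_p·cos α = 48.192000·cos 23.473° = 44.204010
roll angle φ = 33.423° = 0.58334140 rad
x = r_b·(cos φ + φ·sin φ) = 44.204010·(0.83462682 + 0.58334140·0.55081583) = 51.097205
y = r_b·(sin φ − φ·cos φ) = 44.204010·(0.55081583 − 0.58334140·0.83462682) = 2.826557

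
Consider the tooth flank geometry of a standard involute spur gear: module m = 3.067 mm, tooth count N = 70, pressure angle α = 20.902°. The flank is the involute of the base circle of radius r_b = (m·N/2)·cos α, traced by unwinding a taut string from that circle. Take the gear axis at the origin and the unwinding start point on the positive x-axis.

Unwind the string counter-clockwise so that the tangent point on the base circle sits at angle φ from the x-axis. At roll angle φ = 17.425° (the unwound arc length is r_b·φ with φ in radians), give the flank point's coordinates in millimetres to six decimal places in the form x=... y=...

x=104.811706 y=0.931590

pitch radius r_p = m·N/2 = 3.067·70/2 = 107.345000
base radius r_b = r_p·cos α = 107.345000·cos 20.902° = 100.280843
roll angle φ = 17.425° = 0.30412362 rad
x = r_b·(cos φ + φ·sin φ) = 100.280843·(0.95410976 + 0.30412362·0.29945713) = 104.811706
y = r_b·(sin φ − φ·cos φ) = 100.280843·(0.29945713 − 0.30412362·0.95410976) = 0.931590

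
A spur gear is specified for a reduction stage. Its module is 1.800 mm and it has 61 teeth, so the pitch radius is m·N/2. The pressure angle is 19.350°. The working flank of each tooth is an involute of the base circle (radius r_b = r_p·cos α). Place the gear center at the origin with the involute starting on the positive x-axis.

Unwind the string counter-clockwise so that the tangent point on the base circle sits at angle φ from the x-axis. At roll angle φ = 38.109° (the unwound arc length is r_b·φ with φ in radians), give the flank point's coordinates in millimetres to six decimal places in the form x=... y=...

x=62.020167 y=4.859341

pitch radius r_p = m·N/2 = 1.800·61/2 = 54.900000
base radius r_b = r_p·cos α = 54.900000·cos 19.350° = 51.798818
roll angle φ = 38.109° = 0.66512752 rad
x = r_b·(cos φ + φ·sin φ) = 51.798818·(0.78683809 + 0.66512752·0.61715948) = 62.020167
y = r_b·(sin φ − φ·cos φ) = 51.798818·(0.61715948 − 0.66512752·0.78683809) = 4.859341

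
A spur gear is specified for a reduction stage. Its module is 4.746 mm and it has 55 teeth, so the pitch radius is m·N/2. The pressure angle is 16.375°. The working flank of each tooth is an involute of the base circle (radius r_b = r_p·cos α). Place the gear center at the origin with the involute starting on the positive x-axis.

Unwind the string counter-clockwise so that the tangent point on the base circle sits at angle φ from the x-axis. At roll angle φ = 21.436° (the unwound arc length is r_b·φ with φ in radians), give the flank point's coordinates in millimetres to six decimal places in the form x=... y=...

pitch radius r_p = m·N/2 = 4.746·55/2 = 130.515000
base radius r_b = r_p·cos α = 130.515000·cos 16.375° = 125.220930
roll angle φ = 21.436° = 0.37412878 rad
x = r_b·(cos φ + φ·sin φ) = 125.220930·(0.93082637 + 0.37412878·0.36546171) = 133.680370
y = r_b·(sin φ − φ·cos φ) = 125.220930·(0.36546171 − 0.37412878·0.93082637) = 2.155400

x=133.680370 y=2.155400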